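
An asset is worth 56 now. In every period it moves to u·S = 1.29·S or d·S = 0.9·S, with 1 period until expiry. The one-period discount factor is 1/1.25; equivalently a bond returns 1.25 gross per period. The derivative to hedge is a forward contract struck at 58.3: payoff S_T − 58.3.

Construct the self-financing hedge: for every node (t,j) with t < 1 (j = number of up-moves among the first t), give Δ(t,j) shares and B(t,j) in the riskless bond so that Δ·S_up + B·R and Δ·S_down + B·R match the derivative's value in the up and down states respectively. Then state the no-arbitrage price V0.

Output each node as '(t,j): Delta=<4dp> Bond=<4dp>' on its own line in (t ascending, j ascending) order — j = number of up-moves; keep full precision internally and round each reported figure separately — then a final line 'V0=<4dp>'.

(0,0): Delta=1.0000 Bond=-46.6400
V0=9.3600

No-arbitrage ⇒ martingale measure with p* = (R−d)/(u−d) = 0.8974.
Terminal values V(1,·): V(1,0)=-7.9000, V(1,1)=13.9400
  t=0,j=0: stock 56.0000 → up 72.2400 (V=13.9400), down 50.4000 (V=-7.9000). Price 9.3600; hedge Δ=1.0000, bond B=-46.6400.
Self-financing check: at every node Δ·S+B equals the discounted successor values.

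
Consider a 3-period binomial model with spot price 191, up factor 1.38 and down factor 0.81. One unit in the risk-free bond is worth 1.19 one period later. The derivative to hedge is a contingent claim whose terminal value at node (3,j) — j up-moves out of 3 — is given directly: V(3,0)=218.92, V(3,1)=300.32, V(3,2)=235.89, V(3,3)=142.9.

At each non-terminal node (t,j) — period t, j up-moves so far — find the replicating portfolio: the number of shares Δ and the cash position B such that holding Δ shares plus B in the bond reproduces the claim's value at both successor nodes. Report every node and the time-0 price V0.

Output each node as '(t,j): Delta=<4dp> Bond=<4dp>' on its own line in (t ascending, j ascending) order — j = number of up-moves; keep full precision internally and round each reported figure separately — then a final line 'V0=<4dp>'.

Since d<R<u, set p* = (R−d)/(u−d) = 0.6667; price each node as the discounted p*-expectation of its children.
Terminal values V(3,·): V(3,0)=218.9200, V(3,1)=300.3200, V(3,2)=235.8900, V(3,3)=142.9000
  t=2,j=0: stock 125.3151 → up 172.9348 (V=300.3200), down 101.5052 (V=218.9200). Price 229.5686; hedge Δ=1.1396, bond B=86.7616.
  t=2,j=1: stock 213.4998 → up 294.6297 (V=235.8900), down 172.9348 (V=300.3200). Price 216.2745; hedge Δ=-0.5294, bond B=329.3096.
  t=2,j=2: stock 363.7404 → up 501.9618 (V=142.9000), down 294.6297 (V=235.8900). Price 146.1317; hedge Δ=-0.4485, bond B=309.2720.
  t=1,j=0: stock 154.7100 → up 213.4998 (V=216.2745), down 125.3151 (V=229.5686). Price 185.4671; hedge Δ=-0.1508, bond B=208.7901.
  t=1,j=1: stock 263.5800 → up 363.7404 (V=146.1317), down 213.4998 (V=216.2745). Price 142.4476; hedge Δ=-0.4669, bond B=265.5052.
  t=0,j=0: stock 191.0000 → up 263.5800 (V=142.4476), down 154.7100 (V=185.4671). Price 131.7541; hedge Δ=-0.3951, bond B=207.2270.
Self-financing check: at every node Δ·S+B equals the discounted successor values.

(0,0): Delta=-0.3951 Bond=207.2270
(1,0): Delta=-0.1508 Bond=208.7901
(1,1): Delta=-0.4669 Bond=265.5052
(2,0): Delta=1.1396 Bond=86.7616
(2,1): Delta=-0.5294 Bond=329.3096
(2,2): Delta=-0.4485 Bond=309.2720
V0=131.7541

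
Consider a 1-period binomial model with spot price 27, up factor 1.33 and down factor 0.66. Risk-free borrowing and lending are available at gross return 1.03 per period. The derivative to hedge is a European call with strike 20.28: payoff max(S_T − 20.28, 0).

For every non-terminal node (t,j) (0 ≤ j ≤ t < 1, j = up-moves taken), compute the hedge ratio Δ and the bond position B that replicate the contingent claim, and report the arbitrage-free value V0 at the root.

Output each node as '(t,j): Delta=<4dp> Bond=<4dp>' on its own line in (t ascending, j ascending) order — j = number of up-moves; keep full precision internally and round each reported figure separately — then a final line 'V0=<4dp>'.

(0,0): Delta=0.8640 Bond=-14.9483
V0=8.3801

The replicating-portfolio and risk-neutral prices coincide; use p* = (1.03−0.66)/(1.33−0.66) = 0.5522 for the latter.
Terminal payoffs: V(1,0)=0.0000, V(1,1)=15.6300
(0,0): S=27.0000. Δ = (V_up−V_dn)/(S_up−S_dn) = (15.6300−0.0000)/(35.9100−17.8200) = 0.8640. V = [p*·15.6300 + (1−p*)·0.0000]/1.03 = 8.3801. B = V − Δ·S = -14.9483.
Each (Δ,B) replicates both successor values, so the strategy is self-financing and V0 is arbitrage-free.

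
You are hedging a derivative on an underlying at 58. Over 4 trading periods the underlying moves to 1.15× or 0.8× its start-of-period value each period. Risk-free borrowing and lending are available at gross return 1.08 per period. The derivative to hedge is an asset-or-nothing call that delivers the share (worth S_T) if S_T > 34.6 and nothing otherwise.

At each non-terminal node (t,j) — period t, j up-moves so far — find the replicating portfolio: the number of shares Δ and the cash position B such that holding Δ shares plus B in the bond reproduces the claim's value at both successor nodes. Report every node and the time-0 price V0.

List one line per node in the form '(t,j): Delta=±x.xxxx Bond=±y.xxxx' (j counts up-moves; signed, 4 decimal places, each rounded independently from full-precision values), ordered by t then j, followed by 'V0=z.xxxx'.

No-arbitrage ⇒ martingale measure with p* = (R−d)/(u−d) = 0.8000.
Payoff layer (t=4): V(4,0)=0.0000, V(4,1)=0.0000, V(4,2)=49.0912, V(4,3)=70.5686, V(4,4)=101.4424
(3,0): S=29.6960. Δ = (V_up−V_dn)/(S_up−S_dn) = (0.0000−0.0000)/(34.1504−23.7568) = 0.0000. V = [p*·0.0000 + (1−p*)·0.0000]/1.08 = 0.0000. B = V − Δ·S = 0.0000.
(3,1): S=42.6880. Δ = (V_up−V_dn)/(S_up−S_dn) = (49.0912−0.0000)/(49.0912−34.1504) = 3.2857. V = [p*·49.0912 + (1−p*)·0.0000]/1.08 = 36.3639. B = V − Δ·S = -103.8967.
(3,2): S=61.3640. Δ = (V_up−V_dn)/(S_up−S_dn) = (70.5686−49.0912)/(70.5686−49.0912) = 1.0000. V = [p*·70.5686 + (1−p*)·49.0912]/1.08 = 61.3640. B = V − Δ·S = 0.0000.
(3,3): S=88.2107. Δ = (V_up−V_dn)/(S_up−S_dn) = (101.4424−70.5686)/(101.4424−70.5686) = 1.0000. V = [p*·101.4424 + (1−p*)·70.5686]/1.08 = 88.2107. B = V − Δ·S = 0.0000.
(2,0): S=37.1200. Δ = (V_up−V_dn)/(S_up−S_dn) = (36.3639−0.0000)/(42.6880−29.6960) = 2.7989. V = [p*·36.3639 + (1−p*)·0.0000]/1.08 = 26.9362. B = V − Δ·S = -76.9605.
(2,1): S=53.3600. Δ = (V_up−V_dn)/(S_up−S_dn) = (61.3640−36.3639)/(61.3640−42.6880) = 1.3386. V = [p*·61.3640 + (1−p*)·36.3639]/1.08 = 52.1889. B = V − Δ·S = -19.2401.
(2,2): S=76.7050. Δ = (V_up−V_dn)/(S_up−S_dn) = (88.2107−61.3640)/(88.2107−61.3640) = 1.0000. V = [p*·88.2107 + (1−p*)·61.3640]/1.08 = 76.7050. B = V − Δ·S = 0.0000.
(1,0): S=46.4000. Δ = (V_up−V_dn)/(S_up−S_dn) = (52.1889−26.9362)/(53.3600−37.1200) = 1.5550. V = [p*·52.1889 + (1−p*)·26.9362]/1.08 = 43.6466. B = V − Δ·S = -28.5039.
(1,1): S=66.7000. Δ = (V_up−V_dn)/(S_up−S_dn) = (76.7050−52.1889)/(76.7050−53.3600) = 1.0502. V = [p*·76.7050 + (1−p*)·52.1889]/1.08 = 66.4831. B = V − Δ·S = -3.5630.
(0,0): S=58.0000. Δ = (V_up−V_dn)/(S_up−S_dn) = (66.4831−43.6466)/(66.7000−46.4000) = 1.1250. V = [p*·66.4831 + (1−p*)·43.6466]/1.08 = 57.3295. B = V − Δ·S = -7.9178.
Check: Δ(0,0)·S0 + B(0,0) = 57.3295 = V0.

(0,0): Delta=1.1250 Bond=-7.9178
(1,0): Delta=1.5550 Bond=-28.5039
(1,1): Delta=1.0502 Bond=-3.5630
(2,0): Delta=2.7989 Bond=-76.9605
(2,1): Delta=1.3386 Bond=-19.2401
(2,2): Delta=1.0000 Bond=0.0000
(3,0): Delta=0.0000 Bond=0.0000
(3,1): Delta=3.2857 Bond=-103.8967
(3,2): Delta=1.0000 Bond=0.0000
(3,3): Delta=1.0000 Bond=0.0000
V0=57.3295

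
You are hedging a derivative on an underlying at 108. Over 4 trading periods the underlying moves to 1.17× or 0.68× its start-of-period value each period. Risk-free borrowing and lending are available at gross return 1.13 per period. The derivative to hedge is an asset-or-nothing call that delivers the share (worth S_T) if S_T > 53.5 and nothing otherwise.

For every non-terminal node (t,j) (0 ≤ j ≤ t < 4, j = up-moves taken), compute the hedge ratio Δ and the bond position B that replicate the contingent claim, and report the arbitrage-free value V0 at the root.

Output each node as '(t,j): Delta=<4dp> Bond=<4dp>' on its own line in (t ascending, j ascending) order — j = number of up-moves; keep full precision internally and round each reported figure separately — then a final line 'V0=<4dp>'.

(0,0): Delta=1.0094 Bond=-1.0683
(1,0): Delta=1.1272 Bond=-9.8583
(1,1): Delta=1.0033 Bond=-0.4381
(2,0): Delta=2.2705 Bond=-68.2316
(2,1): Delta=1.0682 Bond=-6.0650
(2,2): Delta=1.0000 Bond=0.0000
(3,0): Delta=0.0000 Bond=0.0000
(3,1): Delta=2.3878 Bond=-83.9552
(3,2): Delta=1.0000 Bond=0.0000
(3,3): Delta=1.0000 Bond=0.0000
V0=107.9507

Risk-neutral probability p* = (R−d)/(u−d) = (1.13−0.68)/(1.17−0.68) = 0.9184.
Terminal payoffs: V(4,0)=0.0000, V(4,1)=0.0000, V(4,2)=68.3618, V(4,3)=117.6225, V(4,4)=202.3798
  t=3,j=0: stock 33.9587 → up 39.7316 (V=0.0000), down 23.0919 (V=0.0000). Price 0.0000; hedge Δ=0.0000, bond B=0.0000.
  t=3,j=1: stock 58.4289 → up 68.3618 (V=68.3618), down 39.7316 (V=0.0000). Price 55.5586; hedge Δ=2.3878, bond B=-83.9552.
  t=3,j=2: stock 100.5320 → up 117.6225 (V=117.6225), down 68.3618 (V=68.3618). Price 100.5320; hedge Δ=1.0000, bond B=0.0000.
  t=3,j=3: stock 172.9742 → up 202.3798 (V=202.3798), down 117.6225 (V=117.6225). Price 172.9742; hedge Δ=1.0000, bond B=0.0000.
  t=2,j=0: stock 49.9392 → up 58.4289 (V=55.5586), down 33.9587 (V=0.0000). Price 45.1533; hedge Δ=2.2705, bond B=-68.2316.
  t=2,j=1: stock 85.9248 → up 100.5320 (V=100.5320), down 58.4289 (V=55.5586). Price 85.7174; hedge Δ=1.0682, bond B=-6.0650.
  t=2,j=2: stock 147.8412 → up 172.9742 (V=172.9742), down 100.5320 (V=100.5320). Price 147.8412; hedge Δ=1.0000, bond B=0.0000.
  t=1,j=0: stock 73.4400 → up 85.9248 (V=85.7174), down 49.9392 (V=45.1533). Price 72.9257; hedge Δ=1.1272, bond B=-9.8583.
  t=1,j=1: stock 126.3600 → up 147.8412 (V=147.8412), down 85.9248 (V=85.7174). Price 126.3450; hedge Δ=1.0033, bond B=-0.4381.
  t=0,j=0: stock 108.0000 → up 126.3600 (V=126.3450), down 73.4400 (V=72.9257). Price 107.9507; hedge Δ=1.0094, bond B=-1.0683.
Each (Δ,B) replicates both successor values, so the strategy is self-financing and V0 is arbitrage-free.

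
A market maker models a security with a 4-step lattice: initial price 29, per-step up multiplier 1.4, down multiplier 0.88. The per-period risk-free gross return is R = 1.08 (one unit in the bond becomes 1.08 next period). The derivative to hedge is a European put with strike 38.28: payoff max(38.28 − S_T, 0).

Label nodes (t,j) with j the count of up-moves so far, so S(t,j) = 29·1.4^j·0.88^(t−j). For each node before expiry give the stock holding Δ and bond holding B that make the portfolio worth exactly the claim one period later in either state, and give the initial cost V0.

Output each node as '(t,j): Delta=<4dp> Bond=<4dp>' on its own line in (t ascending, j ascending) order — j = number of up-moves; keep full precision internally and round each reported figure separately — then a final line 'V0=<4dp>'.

(0,0): Delta=-0.3702 Bond=15.7337
(1,0): Delta=-0.5760 Bond=22.2444
(1,1): Delta=-0.1632 Bond=8.5892
(2,0): Delta=-0.8251 Bond=29.6176
(2,1): Delta=-0.3255 Bond=15.0741
(2,2): Delta=0.0000 Bond=0.0000
(3,0): Delta=-1.0000 Bond=35.4444
(3,1): Delta=-0.6491 Bond=26.4550
(3,2): Delta=0.0000 Bond=0.0000
(3,3): Delta=0.0000 Bond=0.0000
V0=4.9986

The replicating-portfolio and risk-neutral prices coincide; use p* = (1.08−0.88)/(1.4−0.88) = 0.3846 for the latter.
Terminal payoffs: V(4,0)=20.8888, V(4,1)=10.6122, V(4,2)=0.0000, V(4,3)=0.0000, V(4,4)=0.0000
Node (3,0) S=19.7627: V=(p*·10.6122+(1−p*)·20.8888)/1.08=15.6818; Δ=(10.6122−20.8888)/(27.6678−17.3912)=-1.0000; B=V−Δ·S=35.4444
Node (3,1) S=31.4406: V=(p*·0.0000+(1−p*)·10.6122)/1.08=6.0469; Δ=(0.0000−10.6122)/(44.0169−27.6678)=-0.6491; B=V−Δ·S=26.4550
Node (3,2) S=50.0192: V=(p*·0.0000+(1−p*)·0.0000)/1.08=0.0000; Δ=(0.0000−0.0000)/(70.0269−44.0169)=0.0000; B=V−Δ·S=0.0000
Node (3,3) S=79.5760: V=(p*·0.0000+(1−p*)·0.0000)/1.08=0.0000; Δ=(0.0000−0.0000)/(111.4064−70.0269)=0.0000; B=V−Δ·S=0.0000
Node (2,0) S=22.4576: V=(p*·6.0469+(1−p*)·15.6818)/1.08=11.0889; Δ=(6.0469−15.6818)/(31.4406−19.7627)=-0.8251; B=V−Δ·S=29.6176
Node (2,1) S=35.7280: V=(p*·0.0000+(1−p*)·6.0469)/1.08=3.4455; Δ=(0.0000−6.0469)/(50.0192−31.4406)=-0.3255; B=V−Δ·S=15.0741
Node (2,2) S=56.8400: V=(p*·0.0000+(1−p*)·0.0000)/1.08=0.0000; Δ=(0.0000−0.0000)/(79.5760−50.0192)=0.0000; B=V−Δ·S=0.0000
Node (1,0) S=25.5200: V=(p*·3.4455+(1−p*)·11.0889)/1.08=7.5455; Δ=(3.4455−11.0889)/(35.7280−22.4576)=-0.5760; B=V−Δ·S=22.2444
Node (1,1) S=40.6000: V=(p*·0.0000+(1−p*)·3.4455)/1.08=1.9632; Δ=(0.0000−3.4455)/(56.8400−35.7280)=-0.1632; B=V−Δ·S=8.5892
Node (0,0) S=29.0000: V=(p*·1.9632+(1−p*)·7.5455)/1.08=4.9986; Δ=(1.9632−7.5455)/(40.6000−25.5200)=-0.3702; B=V−Δ·S=15.7337
Each (Δ,B) replicates both successor values, so the strategy is self-financing and V0 is arbitrage-free.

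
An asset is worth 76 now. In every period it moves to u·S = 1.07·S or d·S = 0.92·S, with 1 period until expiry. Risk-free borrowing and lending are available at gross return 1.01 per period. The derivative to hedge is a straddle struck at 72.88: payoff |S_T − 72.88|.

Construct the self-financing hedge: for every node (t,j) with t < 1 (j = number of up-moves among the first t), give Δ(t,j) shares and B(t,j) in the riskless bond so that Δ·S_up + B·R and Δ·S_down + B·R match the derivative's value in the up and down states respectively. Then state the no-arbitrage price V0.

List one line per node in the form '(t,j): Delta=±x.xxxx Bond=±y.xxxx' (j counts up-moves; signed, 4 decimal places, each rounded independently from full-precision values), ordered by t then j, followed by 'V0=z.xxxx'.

Under the risk-neutral measure, an up-move has probability p* = (R−d)/(u−d) = 0.6000 and values discount at R = 1.01.
Terminal values V(1,·): V(1,0)=2.9600, V(1,1)=8.4400
(0,0): S=76.0000. Δ = (V_up−V_dn)/(S_up−S_dn) = (8.4400−2.9600)/(81.3200−69.9200) = 0.4807. V = [p*·8.4400 + (1−p*)·2.9600]/1.01 = 6.1861. B = V − Δ·S = -30.3472.
Each (Δ,B) replicates both successor values, so the strategy is self-financing and V0 is arbitrage-free.

(0,0): Delta=0.4807 Bond=-30.3472
V0=6.1861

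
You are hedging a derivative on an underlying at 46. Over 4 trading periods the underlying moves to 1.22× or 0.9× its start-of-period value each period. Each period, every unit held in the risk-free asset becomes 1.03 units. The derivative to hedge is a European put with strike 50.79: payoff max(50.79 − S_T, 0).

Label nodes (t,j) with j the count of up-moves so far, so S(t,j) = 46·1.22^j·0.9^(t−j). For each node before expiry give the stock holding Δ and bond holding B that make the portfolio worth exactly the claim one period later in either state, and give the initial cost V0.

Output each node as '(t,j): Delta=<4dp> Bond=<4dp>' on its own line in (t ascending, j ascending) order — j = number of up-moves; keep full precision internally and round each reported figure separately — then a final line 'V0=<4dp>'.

(0,0): Delta=-0.4035 Bond=23.8230
(1,0): Delta=-0.6082 Bond=33.0132
(1,1): Delta=-0.1828 Bond=12.1506
(2,0): Delta=-0.8456 Bond=42.8473
(2,1): Delta=-0.3523 Bond=21.0781
(2,2): Delta=0.0000 Bond=0.0000
(3,0): Delta=-1.0000 Bond=49.3107
(3,1): Delta=-0.6791 Bond=36.5649
(3,2): Delta=0.0000 Bond=0.0000
(3,3): Delta=0.0000 Bond=0.0000
V0=5.2612

Under the risk-neutral measure, an up-move has probability p* = (R−d)/(u−d) = 0.4063 and values discount at R = 1.03.
Payoff layer (t=4): V(4,0)=20.6094, V(4,1)=9.8785, V(4,2)=0.0000, V(4,3)=0.0000, V(4,4)=0.0000
Node (3,0) S=33.5340: V=(p*·9.8785+(1−p*)·20.6094)/1.03=15.7767; Δ=(9.8785−20.6094)/(40.9115−30.1806)=-1.0000; B=V−Δ·S=49.3107
Node (3,1) S=45.4572: V=(p*·0.0000+(1−p*)·9.8785)/1.03=5.6945; Δ=(0.0000−9.8785)/(55.4578−40.9115)=-0.6791; B=V−Δ·S=36.5649
Node (3,2) S=61.6198: V=(p*·0.0000+(1−p*)·0.0000)/1.03=0.0000; Δ=(0.0000−0.0000)/(75.1761−55.4578)=0.0000; B=V−Δ·S=0.0000
Node (3,3) S=83.5290: V=(p*·0.0000+(1−p*)·0.0000)/1.03=0.0000; Δ=(0.0000−0.0000)/(101.9054−75.1761)=0.0000; B=V−Δ·S=0.0000
Node (2,0) S=37.2600: V=(p*·5.6945+(1−p*)·15.7767)/1.03=11.3406; Δ=(5.6945−15.7767)/(45.4572−33.5340)=-0.8456; B=V−Δ·S=42.8473
Node (2,1) S=50.5080: V=(p*·0.0000+(1−p*)·5.6945)/1.03=3.2827; Δ=(0.0000−5.6945)/(61.6198−45.4572)=-0.3523; B=V−Δ·S=21.0781
Node (2,2) S=68.4664: V=(p*·0.0000+(1−p*)·0.0000)/1.03=0.0000; Δ=(0.0000−0.0000)/(83.5290−61.6198)=0.0000; B=V−Δ·S=0.0000
Node (1,0) S=41.4000: V=(p*·3.2827+(1−p*)·11.3406)/1.03=7.8321; Δ=(3.2827−11.3406)/(50.5080−37.2600)=-0.6082; B=V−Δ·S=33.0132
Node (1,1) S=56.1200: V=(p*·0.0000+(1−p*)·3.2827)/1.03=1.8923; Δ=(0.0000−3.2827)/(68.4664−50.5080)=-0.1828; B=V−Δ·S=12.1506
Node (0,0) S=46.0000: V=(p*·1.8923+(1−p*)·7.8321)/1.03=5.2612; Δ=(1.8923−7.8321)/(56.1200−41.4000)=-0.4035; B=V−Δ·S=23.8230
Root portfolio cost Δ·46+B reproduces V0=5.2612.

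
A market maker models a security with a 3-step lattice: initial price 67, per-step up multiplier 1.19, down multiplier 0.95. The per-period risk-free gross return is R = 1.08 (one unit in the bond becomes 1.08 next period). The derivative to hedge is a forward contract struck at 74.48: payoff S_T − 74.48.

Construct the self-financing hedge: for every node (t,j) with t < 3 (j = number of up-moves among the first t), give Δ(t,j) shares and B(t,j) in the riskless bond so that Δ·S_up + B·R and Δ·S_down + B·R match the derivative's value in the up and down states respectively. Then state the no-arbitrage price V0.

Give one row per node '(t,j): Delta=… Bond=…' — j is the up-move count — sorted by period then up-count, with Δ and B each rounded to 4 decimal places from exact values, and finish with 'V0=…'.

(0,0): Delta=1.0000 Bond=-59.1246
(1,0): Delta=1.0000 Bond=-63.8546
(1,1): Delta=1.0000 Bond=-63.8546
(2,0): Delta=1.0000 Bond=-68.9630
(2,1): Delta=1.0000 Bond=-68.9630
(2,2): Delta=1.0000 Bond=-68.9630
V0=7.8754

Since d<R<u, set p* = (R−d)/(u−d) = 0.5417; price each node as the discounted p*-expectation of its children.
At expiry t=3: V(3,0)=-17.0359, V(3,1)=-2.5237, V(3,2)=15.6548, V(3,3)=38.4257
Node (2,0) S=60.4675: V=(p*·-2.5237+(1−p*)·-17.0359)/1.08=-8.4955; Δ=(-2.5237−-17.0359)/(71.9563−57.4441)=1.0000; B=V−Δ·S=-68.9630
Node (2,1) S=75.7435: V=(p*·15.6548+(1−p*)·-2.5237)/1.08=6.7805; Δ=(15.6548−-2.5237)/(90.1348−71.9563)=1.0000; B=V−Δ·S=-68.9630
Node (2,2) S=94.8787: V=(p*·38.4257+(1−p*)·15.6548)/1.08=25.9157; Δ=(38.4257−15.6548)/(112.9057−90.1348)=1.0000; B=V−Δ·S=-68.9630
Node (1,0) S=63.6500: V=(p*·6.7805+(1−p*)·-8.4955)/1.08=-0.2046; Δ=(6.7805−-8.4955)/(75.7435−60.4675)=1.0000; B=V−Δ·S=-63.8546
Node (1,1) S=79.7300: V=(p*·25.9157+(1−p*)·6.7805)/1.08=15.8754; Δ=(25.9157−6.7805)/(94.8787−75.7435)=1.0000; B=V−Δ·S=-63.8546
Node (0,0) S=67.0000: V=(p*·15.8754+(1−p*)·-0.2046)/1.08=7.8754; Δ=(15.8754−-0.2046)/(79.7300−63.6500)=1.0000; B=V−Δ·S=-59.1246
Root portfolio cost Δ·67+B reproduces V0=7.8754.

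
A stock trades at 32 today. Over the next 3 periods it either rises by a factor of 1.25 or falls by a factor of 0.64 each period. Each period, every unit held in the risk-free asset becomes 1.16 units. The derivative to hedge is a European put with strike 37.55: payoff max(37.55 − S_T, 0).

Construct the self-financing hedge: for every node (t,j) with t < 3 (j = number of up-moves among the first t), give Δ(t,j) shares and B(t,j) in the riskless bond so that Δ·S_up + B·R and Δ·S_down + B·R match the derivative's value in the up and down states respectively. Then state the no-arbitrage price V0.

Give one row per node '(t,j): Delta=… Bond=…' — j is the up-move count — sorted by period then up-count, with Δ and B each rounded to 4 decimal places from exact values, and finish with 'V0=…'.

(0,0): Delta=-0.3097 Bond=11.8698
(1,0): Delta=-1.0000 Bond=27.9058
(1,1): Delta=-0.2486 Bond=11.3222
(2,0): Delta=-1.0000 Bond=32.3707
(2,1): Delta=-1.0000 Bond=32.3707
(2,2): Delta=-0.1820 Bond=9.8043
V0=1.9586

The replicating-portfolio and risk-neutral prices coincide; use p* = (1.16−0.64)/(1.25−0.64) = 0.8525 for the latter.
At expiry t=3: V(3,0)=29.1614, V(3,1)=21.1660, V(3,2)=5.5500, V(3,3)=0.0000
  t=2,j=0: stock 13.1072 → up 16.3840 (V=21.1660), down 8.3886 (V=29.1614). Price 19.2635; hedge Δ=-1.0000, bond B=32.3707.
  t=2,j=1: stock 25.6000 → up 32.0000 (V=5.5500), down 16.3840 (V=21.1660). Price 6.7707; hedge Δ=-1.0000, bond B=32.3707.
  t=2,j=2: stock 50.0000 → up 62.5000 (V=0.0000), down 32.0000 (V=5.5500). Price 0.7059; hedge Δ=-0.1820, bond B=9.8043.
  t=1,j=0: stock 20.4800 → up 25.6000 (V=6.7707), down 13.1072 (V=19.2635). Price 7.4258; hedge Δ=-1.0000, bond B=27.9058.
  t=1,j=1: stock 40.0000 → up 50.0000 (V=0.7059), down 25.6000 (V=6.7707). Price 1.3799; hedge Δ=-0.2486, bond B=11.3222.
  t=0,j=0: stock 32.0000 → up 40.0000 (V=1.3799), down 20.4800 (V=7.4258). Price 1.9586; hedge Δ=-0.3097, bond B=11.8698.
Root portfolio cost Δ·32+B reproduces V0=1.9586.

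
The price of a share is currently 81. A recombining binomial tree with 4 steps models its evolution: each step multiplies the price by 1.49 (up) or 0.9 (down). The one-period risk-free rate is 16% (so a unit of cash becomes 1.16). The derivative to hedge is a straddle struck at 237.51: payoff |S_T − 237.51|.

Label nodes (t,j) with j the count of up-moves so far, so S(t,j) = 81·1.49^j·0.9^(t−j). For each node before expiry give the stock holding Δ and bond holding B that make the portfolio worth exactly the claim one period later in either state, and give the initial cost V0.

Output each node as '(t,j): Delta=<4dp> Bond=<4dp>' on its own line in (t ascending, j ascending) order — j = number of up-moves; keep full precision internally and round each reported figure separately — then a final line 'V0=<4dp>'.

(0,0): Delta=-0.6055 Bond=106.7250
(1,0): Delta=-0.9756 Bond=150.7812
(1,1): Delta=-0.3217 Bond=89.5568
(2,0): Delta=-1.0000 Bond=176.5086
(2,1): Delta=-0.9569 Bond=172.8723
(2,2): Delta=0.1652 Bond=16.3263
(3,0): Delta=-1.0000 Bond=204.7500
(3,1): Delta=-1.0000 Bond=204.7500
(3,2): Delta=-0.9238 Bond=195.1780
(3,3): Delta=1.0000 Bond=-204.7500
V0=57.6813

Since d<R<u, set p* = (R−d)/(u−d) = 0.4407; price each node as the discounted p*-expectation of its children.
Terminal payoffs: V(4,0)=184.3659, V(4,1)=149.5270, V(4,2)=91.8492, V(4,3)=3.6395, V(4,4)=161.7264
Node (3,0) S=59.0490: V=(p*·149.5270+(1−p*)·184.3659)/1.16=145.7010; Δ=(149.5270−184.3659)/(87.9830−53.1441)=-1.0000; B=V−Δ·S=204.7500
Node (3,1) S=97.7589: V=(p*·91.8492+(1−p*)·149.5270)/1.16=106.9911; Δ=(91.8492−149.5270)/(145.6608−87.9830)=-1.0000; B=V−Δ·S=204.7500
Node (3,2) S=161.8453: V=(p*·3.6395+(1−p*)·91.8492)/1.16=45.6700; Δ=(3.6395−91.8492)/(241.1495−145.6608)=-0.9238; B=V−Δ·S=195.1780
Node (3,3) S=267.9439: V=(p*·161.7264+(1−p*)·3.6395)/1.16=63.1939; Δ=(161.7264−3.6395)/(399.2364−241.1495)=1.0000; B=V−Δ·S=-204.7500
Node (2,0) S=65.6100: V=(p*·106.9911+(1−p*)·145.7010)/1.16=110.8986; Δ=(106.9911−145.7010)/(97.7589−59.0490)=-1.0000; B=V−Δ·S=176.5086
Node (2,1) S=108.6210: V=(p*·45.6700+(1−p*)·106.9911)/1.16=68.9381; Δ=(45.6700−106.9911)/(161.8453−97.7589)=-0.9569; B=V−Δ·S=172.8723
Node (2,2) S=179.8281: V=(p*·63.1939+(1−p*)·45.6700)/1.16=46.0279; Δ=(63.1939−45.6700)/(267.9439−161.8453)=0.1652; B=V−Δ·S=16.3263
Node (1,0) S=72.9000: V=(p*·68.9381+(1−p*)·110.8986)/1.16=79.6617; Δ=(68.9381−110.8986)/(108.6210−65.6100)=-0.9756; B=V−Δ·S=150.7812
Node (1,1) S=120.6900: V=(p*·46.0279+(1−p*)·68.9381)/1.16=50.7259; Δ=(46.0279−68.9381)/(179.8281−108.6210)=-0.3217; B=V−Δ·S=89.5568
Node (0,0) S=81.0000: V=(p*·50.7259+(1−p*)·79.6617)/1.16=57.6813; Δ=(50.7259−79.6617)/(120.6900−72.9000)=-0.6055; B=V−Δ·S=106.7250
Root portfolio cost Δ·81+B reproduces V0=57.6813.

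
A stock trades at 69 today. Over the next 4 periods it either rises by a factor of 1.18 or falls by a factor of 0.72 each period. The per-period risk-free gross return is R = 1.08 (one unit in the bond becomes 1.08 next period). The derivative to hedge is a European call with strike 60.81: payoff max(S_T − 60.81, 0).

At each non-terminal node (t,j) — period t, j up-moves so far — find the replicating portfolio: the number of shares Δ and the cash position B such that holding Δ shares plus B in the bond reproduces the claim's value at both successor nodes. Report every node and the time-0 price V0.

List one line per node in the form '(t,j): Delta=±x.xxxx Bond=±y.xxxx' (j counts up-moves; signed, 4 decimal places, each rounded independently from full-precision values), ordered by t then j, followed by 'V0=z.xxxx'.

Under the risk-neutral measure, an up-move has probability p* = (R−d)/(u−d) = 0.7826 and values discount at R = 1.08.
Payoff layer (t=4): V(4,0)=0.0000, V(4,1)=0.0000, V(4,2)=0.0000, V(4,3)=20.8158, V(4,4)=72.9657
  t=3,j=0: stock 25.7541 → up 30.3899 (V=0.0000), down 18.5430 (V=0.0000). Price 0.0000; hedge Δ=0.0000, bond B=0.0000.
  t=3,j=1: stock 42.2081 → up 49.8056 (V=0.0000), down 30.3899 (V=0.0000). Price 0.0000; hedge Δ=0.0000, bond B=0.0000.
  t=3,j=2: stock 69.1744 → up 81.6258 (V=20.8158), down 49.8056 (V=0.0000). Price 15.0839; hedge Δ=0.6542, bond B=-30.1679.
  t=3,j=3: stock 113.3692 → up 133.7757 (V=72.9657), down 81.6258 (V=20.8158). Price 57.0637; hedge Δ=1.0000, bond B=-56.3056.
  t=2,j=0: stock 35.7696 → up 42.2081 (V=0.0000), down 25.7541 (V=0.0000). Price 0.0000; hedge Δ=0.0000, bond B=0.0000.
  t=2,j=1: stock 58.6224 → up 69.1744 (V=15.0839), down 42.2081 (V=0.0000). Price 10.9304; hedge Δ=0.5594, bond B=-21.8608.
  t=2,j=2: stock 96.0756 → up 113.3692 (V=57.0637), down 69.1744 (V=15.0839). Price 44.3867; hedge Δ=0.9499, bond B=-46.8736.
  t=1,j=0: stock 49.6800 → up 58.6224 (V=10.9304), down 35.7696 (V=0.0000). Price 7.9206; hedge Δ=0.4783, bond B=-15.8411.
  t=1,j=1: stock 81.4200 → up 96.0756 (V=44.3867), down 58.6224 (V=10.9304). Price 34.3644; hedge Δ=0.8933, bond B=-38.3667.
  t=0,j=0: stock 69.0000 → up 81.4200 (V=34.3644), down 49.6800 (V=7.9206). Price 26.4961; hedge Δ=0.8331, bond B=-30.9906.
Check: Δ(0,0)·S0 + B(0,0) = 26.4961 = V0.

(0,0): Delta=0.8331 Bond=-30.9906
(1,0): Delta=0.4783 Bond=-15.8411
(1,1): Delta=0.8933 Bond=-38.3667
(2,0): Delta=0.0000 Bond=0.0000
(2,1): Delta=0.5594 Bond=-21.8608
(2,2): Delta=0.9499 Bond=-46.8736
(3,0): Delta=0.0000 Bond=0.0000
(3,1): Delta=0.0000 Bond=0.0000
(3,2): Delta=0.6542 Bond=-30.1679
(3,3): Delta=1.0000 Bond=-56.3056
V0=26.4961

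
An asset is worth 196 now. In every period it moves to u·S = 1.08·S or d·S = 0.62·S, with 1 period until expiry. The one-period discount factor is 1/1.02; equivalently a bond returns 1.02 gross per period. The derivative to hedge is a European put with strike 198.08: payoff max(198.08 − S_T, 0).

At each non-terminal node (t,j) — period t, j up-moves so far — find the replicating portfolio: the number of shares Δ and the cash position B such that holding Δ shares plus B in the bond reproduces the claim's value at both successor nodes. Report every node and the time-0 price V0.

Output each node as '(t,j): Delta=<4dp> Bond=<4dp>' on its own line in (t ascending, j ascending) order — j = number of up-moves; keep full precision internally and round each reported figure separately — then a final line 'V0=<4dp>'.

Risk-neutral probability p* = (R−d)/(u−d) = (1.02−0.62)/(1.08−0.62) = 0.8696.
Payoff layer (t=1): V(1,0)=76.5600, V(1,1)=0.0000
  t=0,j=0: stock 196.0000 → up 211.6800 (V=0.0000), down 121.5200 (V=76.5600). Price 9.7903; hedge Δ=-0.8492, bond B=176.2251.
Check: Δ(0,0)·S0 + B(0,0) = 9.7903 = V0.

(0,0): Delta=-0.8492 Bond=176.2251
V0=9.7903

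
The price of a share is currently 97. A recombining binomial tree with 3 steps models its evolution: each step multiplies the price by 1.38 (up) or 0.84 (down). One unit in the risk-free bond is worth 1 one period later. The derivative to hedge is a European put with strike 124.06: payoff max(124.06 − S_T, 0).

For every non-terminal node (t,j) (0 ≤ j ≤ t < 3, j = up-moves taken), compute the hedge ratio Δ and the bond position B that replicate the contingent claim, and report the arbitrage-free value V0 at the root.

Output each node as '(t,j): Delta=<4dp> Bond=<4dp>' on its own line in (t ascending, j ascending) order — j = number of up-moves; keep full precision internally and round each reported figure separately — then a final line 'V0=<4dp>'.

(0,0): Delta=-0.5851 Bond=92.9878
(1,0): Delta=-0.7905 Bond=109.7210
(1,1): Delta=-0.2882 Bond=53.2464
(2,0): Delta=-1.0000 Bond=124.0600
(2,1): Delta=-0.4876 Bond=75.6659
(2,2): Delta=0.0000 Bond=0.0000
V0=36.2300

Risk-neutral probability p* = (R−d)/(u−d) = (1−0.84)/(1.38−0.84) = 0.2963.
At expiry t=3: V(3,0)=66.5677, V(3,1)=29.6084, V(3,2)=0.0000, V(3,3)=0.0000
  t=2,j=0: stock 68.4432 → up 94.4516 (V=29.6084), down 57.4923 (V=66.5677). Price 55.6168; hedge Δ=-1.0000, bond B=124.0600.
  t=2,j=1: stock 112.4424 → up 155.1705 (V=0.0000), down 94.4516 (V=29.6084). Price 20.8355; hedge Δ=-0.4876, bond B=75.6659.
  t=2,j=2: stock 184.7268 → up 254.9230 (V=0.0000), down 155.1705 (V=0.0000). Price 0.0000; hedge Δ=0.0000, bond B=0.0000.
  t=1,j=0: stock 81.4800 → up 112.4424 (V=20.8355), down 68.4432 (V=55.6168). Price 45.3112; hedge Δ=-0.7905, bond B=109.7210.
  t=1,j=1: stock 133.8600 → up 184.7268 (V=0.0000), down 112.4424 (V=20.8355). Price 14.6620; hedge Δ=-0.2882, bond B=53.2464.
  t=0,j=0: stock 97.0000 → up 133.8600 (V=14.6620), down 81.4800 (V=45.3112). Price 36.2300; hedge Δ=-0.5851, bond B=92.9878.
Root portfolio cost Δ·97+B reproduces V0=36.2300.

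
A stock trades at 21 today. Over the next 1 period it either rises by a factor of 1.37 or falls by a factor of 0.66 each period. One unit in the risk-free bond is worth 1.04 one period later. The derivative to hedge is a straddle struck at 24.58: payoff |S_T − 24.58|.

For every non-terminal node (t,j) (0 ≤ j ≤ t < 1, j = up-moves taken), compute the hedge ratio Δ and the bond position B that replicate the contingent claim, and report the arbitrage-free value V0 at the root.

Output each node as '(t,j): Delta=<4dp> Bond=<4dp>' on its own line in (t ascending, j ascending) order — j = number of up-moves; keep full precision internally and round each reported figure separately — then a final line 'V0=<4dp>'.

(0,0): Delta=-0.4380 Bond=16.1444
V0=6.9472

Since d<R<u, set p* = (R−d)/(u−d) = 0.5352; price each node as the discounted p*-expectation of its children.
Payoff layer (t=1): V(1,0)=10.7200, V(1,1)=4.1900
(0,0): S=21.0000. Δ = (V_up−V_dn)/(S_up−S_dn) = (4.1900−10.7200)/(28.7700−13.8600) = -0.4380. V = [p*·4.1900 + (1−p*)·10.7200]/1.04 = 6.9472. B = V − Δ·S = 16.1444.
Self-financing check: at every node Δ·S+B equals the discounted successor values.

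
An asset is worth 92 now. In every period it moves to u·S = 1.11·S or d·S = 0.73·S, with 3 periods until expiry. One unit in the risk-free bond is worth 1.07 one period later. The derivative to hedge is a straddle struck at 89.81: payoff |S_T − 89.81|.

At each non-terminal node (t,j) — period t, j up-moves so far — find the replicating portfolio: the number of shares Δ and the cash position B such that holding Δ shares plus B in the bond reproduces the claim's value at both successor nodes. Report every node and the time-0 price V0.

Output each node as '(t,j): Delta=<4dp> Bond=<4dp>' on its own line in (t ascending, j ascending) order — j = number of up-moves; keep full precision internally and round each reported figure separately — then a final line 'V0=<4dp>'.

(0,0): Delta=0.4406 Bond=-17.1066
(1,0): Delta=-1.0000 Bond=78.4435
(1,1): Delta=0.5520 Bond=-29.6861
(2,0): Delta=-1.0000 Bond=83.9346
(2,1): Delta=-1.0000 Bond=83.9346
(2,2): Delta=0.6721 Bond=-45.3758
V0=23.4244

No-arbitrage ⇒ martingale measure with p* = (R−d)/(u−d) = 0.8947.
Payoff layer (t=3): V(3,0)=54.0204, V(3,1)=35.3903, V(3,2)=7.0622, V(3,3)=36.0121
Node (2,0) S=49.0268: V=(p*·35.3903+(1−p*)·54.0204)/1.07=34.9078; Δ=(35.3903−54.0204)/(54.4197−35.7896)=-1.0000; B=V−Δ·S=83.9346
Node (2,1) S=74.5476: V=(p*·7.0622+(1−p*)·35.3903)/1.07=9.3870; Δ=(7.0622−35.3903)/(82.7478−54.4197)=-1.0000; B=V−Δ·S=83.9346
Node (2,2) S=113.3532: V=(p*·36.0121+(1−p*)·7.0622)/1.07=30.8081; Δ=(36.0121−7.0622)/(125.8221−82.7478)=0.6721; B=V−Δ·S=-45.3758
Node (1,0) S=67.1600: V=(p*·9.3870+(1−p*)·34.9078)/1.07=11.2835; Δ=(9.3870−34.9078)/(74.5476−49.0268)=-1.0000; B=V−Δ·S=78.4435
Node (1,1) S=102.1200: V=(p*·30.8081+(1−p*)·9.3870)/1.07=26.6853; Δ=(30.8081−9.3870)/(113.3532−74.5476)=0.5520; B=V−Δ·S=-29.6861
Node (0,0) S=92.0000: V=(p*·26.6853+(1−p*)·11.2835)/1.07=23.4244; Δ=(26.6853−11.2835)/(102.1200−67.1600)=0.4406; B=V−Δ·S=-17.1066
Check: Δ(0,0)·S0 + B(0,0) = 23.4244 = V0.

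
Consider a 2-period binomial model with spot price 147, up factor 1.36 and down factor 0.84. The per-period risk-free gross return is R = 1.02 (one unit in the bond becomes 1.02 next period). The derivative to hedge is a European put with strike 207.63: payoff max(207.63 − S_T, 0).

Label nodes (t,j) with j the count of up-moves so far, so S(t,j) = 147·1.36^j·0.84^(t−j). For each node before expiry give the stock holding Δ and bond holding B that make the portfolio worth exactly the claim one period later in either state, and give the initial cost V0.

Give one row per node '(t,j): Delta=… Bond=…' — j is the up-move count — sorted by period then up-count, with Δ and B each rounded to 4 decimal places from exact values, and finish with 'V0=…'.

(0,0): Delta=-0.7147 Bond=165.0298
(1,0): Delta=-1.0000 Bond=203.5588
(1,1): Delta=-0.3819 Bond=101.7877
V0=59.9684

No-arbitrage ⇒ martingale measure with p* = (R−d)/(u−d) = 0.3462.
Terminal values V(2,·): V(2,0)=103.9068, V(2,1)=39.6972, V(2,2)=0.0000
  t=1,j=0: stock 123.4800 → up 167.9328 (V=39.6972), down 103.7232 (V=103.9068). Price 80.0788; hedge Δ=-1.0000, bond B=203.5588.
  t=1,j=1: stock 199.9200 → up 271.8912 (V=0.0000), down 167.9328 (V=39.6972). Price 25.4469; hedge Δ=-0.3819, bond B=101.7877.
  t=0,j=0: stock 147.0000 → up 199.9200 (V=25.4469), down 123.4800 (V=80.0788). Price 59.9684; hedge Δ=-0.7147, bond B=165.0298.
Each (Δ,B) replicates both successor values, so the strategy is self-financing and V0 is arbitrage-free.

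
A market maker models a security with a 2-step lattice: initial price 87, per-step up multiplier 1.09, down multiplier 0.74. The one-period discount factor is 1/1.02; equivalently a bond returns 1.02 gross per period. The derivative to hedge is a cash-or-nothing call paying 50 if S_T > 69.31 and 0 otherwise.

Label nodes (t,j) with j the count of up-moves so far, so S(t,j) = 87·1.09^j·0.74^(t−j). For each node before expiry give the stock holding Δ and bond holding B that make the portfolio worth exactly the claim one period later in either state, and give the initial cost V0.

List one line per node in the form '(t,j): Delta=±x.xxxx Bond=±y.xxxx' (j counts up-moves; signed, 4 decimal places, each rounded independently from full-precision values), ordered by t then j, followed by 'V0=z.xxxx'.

(0,0): Delta=0.3220 Bond=18.1249
(1,0): Delta=2.2190 Bond=-103.6415
(1,1): Delta=0.0000 Bond=49.0196
V0=46.1361

Since d<R<u, set p* = (R−d)/(u−d) = 0.8000; price each node as the discounted p*-expectation of its children.
Terminal values V(2,·): V(2,0)=0.0000, V(2,1)=50.0000, V(2,2)=50.0000
  t=1,j=0: stock 64.3800 → up 70.1742 (V=50.0000), down 47.6412 (V=0.0000). Price 39.2157; hedge Δ=2.2190, bond B=-103.6415.
  t=1,j=1: stock 94.8300 → up 103.3647 (V=50.0000), down 70.1742 (V=50.0000). Price 49.0196; hedge Δ=0.0000, bond B=49.0196.
  t=0,j=0: stock 87.0000 → up 94.8300 (V=49.0196), down 64.3800 (V=39.2157). Price 46.1361; hedge Δ=0.3220, bond B=18.1249.
The time-0 hedge costs 46.1361, which is the no-arbitrage price.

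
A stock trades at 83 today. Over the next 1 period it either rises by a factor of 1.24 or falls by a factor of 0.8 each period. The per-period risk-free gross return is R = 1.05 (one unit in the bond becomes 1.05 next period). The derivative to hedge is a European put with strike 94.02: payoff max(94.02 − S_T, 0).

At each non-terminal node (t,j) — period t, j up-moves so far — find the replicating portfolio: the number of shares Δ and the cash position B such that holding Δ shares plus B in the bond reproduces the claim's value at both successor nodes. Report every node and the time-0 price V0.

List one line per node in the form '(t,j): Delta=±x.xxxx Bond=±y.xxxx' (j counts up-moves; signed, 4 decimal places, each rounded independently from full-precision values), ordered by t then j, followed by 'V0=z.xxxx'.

(0,0): Delta=-0.7563 Bond=74.1316
V0=11.3589

Under the risk-neutral measure, an up-move has probability p* = (R−d)/(u−d) = 0.5682 and values discount at R = 1.05.
Terminal payoffs: V(1,0)=27.6200, V(1,1)=0.0000
  t=0,j=0: stock 83.0000 → up 102.9200 (V=0.0000), down 66.4000 (V=27.6200). Price 11.3589; hedge Δ=-0.7563, bond B=74.1316.
Root portfolio cost Δ·83+B reproduces V0=11.3589.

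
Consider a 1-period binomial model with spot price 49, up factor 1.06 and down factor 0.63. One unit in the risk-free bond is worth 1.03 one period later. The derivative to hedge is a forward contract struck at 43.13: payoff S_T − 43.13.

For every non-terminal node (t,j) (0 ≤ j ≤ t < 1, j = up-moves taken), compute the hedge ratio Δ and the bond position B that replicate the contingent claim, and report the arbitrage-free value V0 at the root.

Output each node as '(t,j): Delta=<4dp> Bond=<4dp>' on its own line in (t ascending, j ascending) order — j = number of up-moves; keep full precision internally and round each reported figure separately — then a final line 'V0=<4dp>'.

(0,0): Delta=1.0000 Bond=-41.8738
V0=7.1262

Under the risk-neutral measure, an up-move has probability p* = (R−d)/(u−d) = 0.9302 and values discount at R = 1.03.
Payoff layer (t=1): V(1,0)=-12.2600, V(1,1)=8.8100
  t=0,j=0: stock 49.0000 → up 51.9400 (V=8.8100), down 30.8700 (V=-12.2600). Price 7.1262; hedge Δ=1.0000, bond B=-41.8738.
Self-financing check: at every node Δ·S+B equals the discounted successor values.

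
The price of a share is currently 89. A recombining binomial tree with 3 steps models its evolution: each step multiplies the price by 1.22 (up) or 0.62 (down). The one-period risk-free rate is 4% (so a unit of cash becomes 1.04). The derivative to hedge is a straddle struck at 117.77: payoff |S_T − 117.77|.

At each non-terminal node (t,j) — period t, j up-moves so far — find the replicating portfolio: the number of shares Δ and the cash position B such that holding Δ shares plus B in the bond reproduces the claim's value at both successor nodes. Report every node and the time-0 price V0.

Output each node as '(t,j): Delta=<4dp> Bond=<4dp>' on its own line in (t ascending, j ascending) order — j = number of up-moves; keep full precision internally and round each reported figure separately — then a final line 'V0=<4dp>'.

(0,0): Delta=-0.2561 Bond=65.2294
(1,0): Delta=-1.0000 Bond=108.8850
(1,1): Delta=-0.0941 Bond=50.2473
(2,0): Delta=-1.0000 Bond=113.2404
(2,1): Delta=-1.0000 Bond=113.2404
(2,2): Delta=0.1032 Bond=26.1215
V0=42.4333

Since d<R<u, set p* = (R−d)/(u−d) = 0.7000; price each node as the discounted p*-expectation of its children.
Terminal values V(3,·): V(3,0)=96.5588, V(3,1)=76.0318, V(3,2)=35.6401, V(3,3)=43.8405
  t=2,j=0: stock 34.2116 → up 41.7382 (V=76.0318), down 21.2112 (V=96.5588). Price 79.0288; hedge Δ=-1.0000, bond B=113.2404.
  t=2,j=1: stock 67.3196 → up 82.1299 (V=35.6401), down 41.7382 (V=76.0318). Price 45.9208; hedge Δ=-1.0000, bond B=113.2404.
  t=2,j=2: stock 132.4676 → up 161.6105 (V=43.8405), down 82.1299 (V=35.6401). Price 39.7888; hedge Δ=0.1032, bond B=26.1215.
  t=1,j=0: stock 55.1800 → up 67.3196 (V=45.9208), down 34.2116 (V=79.0288). Price 53.7050; hedge Δ=-1.0000, bond B=108.8850.
  t=1,j=1: stock 108.5800 → up 132.4676 (V=39.7888), down 67.3196 (V=45.9208). Price 40.0273; hedge Δ=-0.0941, bond B=50.2473.
  t=0,j=0: stock 89.0000 → up 108.5800 (V=40.0273), down 55.1800 (V=53.7050). Price 42.4333; hedge Δ=-0.2561, bond B=65.2294.
The time-0 hedge costs 42.4333, which is the no-arbitrage price.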